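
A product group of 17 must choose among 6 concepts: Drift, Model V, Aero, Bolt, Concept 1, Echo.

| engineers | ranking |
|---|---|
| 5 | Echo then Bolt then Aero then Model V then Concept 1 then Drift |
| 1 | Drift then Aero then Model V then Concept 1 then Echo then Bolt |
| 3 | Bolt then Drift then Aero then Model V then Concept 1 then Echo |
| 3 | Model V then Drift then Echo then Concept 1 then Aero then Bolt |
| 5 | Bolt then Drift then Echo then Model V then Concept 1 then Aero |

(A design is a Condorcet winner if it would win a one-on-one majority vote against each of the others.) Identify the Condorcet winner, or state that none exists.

none

Pairwise majorities:
Drift vs Model V: Drift is ranked higher on 1+3+5 = 9 ballots, Model V on 8. Drift wins 9–8.
Drift vs Aero: Drift is ranked higher on 1+3+3+5 = 12 ballots, Aero on 5. Drift wins 12–5.
Drift vs Bolt: 4 to 13, Bolt.
Drift vs Concept 1: 12 to 5, Drift.
Drift vs Echo: Drift preferred on 1+3+3+5 = 12 ballots; Drift wins 12–5.
Model V vs Aero: Model V preferred on 3+5 = 8 ballots; Aero wins 9–8.
Model V vs Bolt: 4 to 13, Bolt.
Model V vs Concept 1: Model V is ranked higher on 5+1+3+3+5 = 17 ballots, Concept 1 on 0. Model V wins 17–0.
Model V vs Echo: 7 to 10, Echo.
Aero vs Bolt: 4 to 13, Bolt.
Aero vs Concept 1: Aero preferred on 5+1+3 = 9 ballots; Aero wins 9–8.
Aero vs Echo: 4 to 13, Echo.
Bolt vs Concept 1: Bolt is ranked higher on 5+3+5 = 13 ballots, Concept 1 on 4. Bolt wins 13–4.
Bolt vs Echo: Bolt is ranked higher on 3+5 = 8 ballots, Echo on 9. Echo wins 9–8.
Concept 1 vs Echo: 1+3 = 4 for Concept 1, 13 for Echo — Echo by 13–4.
Each design drops at least one matchup (Drift loses to Bolt; Model V loses to Drift; Aero loses to Drift; Bolt loses to Echo; Concept 1 loses to Drift; Echo loses to Drift); the cycle Drift beats Echo beats Bolt beats Drift rules out a Condorcet winner.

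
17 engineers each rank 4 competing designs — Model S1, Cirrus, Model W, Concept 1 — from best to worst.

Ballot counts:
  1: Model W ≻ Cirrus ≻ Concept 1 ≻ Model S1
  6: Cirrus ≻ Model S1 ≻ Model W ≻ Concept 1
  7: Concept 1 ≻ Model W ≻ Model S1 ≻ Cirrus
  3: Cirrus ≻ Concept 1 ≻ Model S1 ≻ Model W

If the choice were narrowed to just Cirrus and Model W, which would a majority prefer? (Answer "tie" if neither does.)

Ballots ranking Cirrus above Model W: 6 + 3 = 9.
Ballots ranking Model W above Cirrus: 17 − 9 = 8.
Cirrus wins the head-to-head 9–8.

Cirrus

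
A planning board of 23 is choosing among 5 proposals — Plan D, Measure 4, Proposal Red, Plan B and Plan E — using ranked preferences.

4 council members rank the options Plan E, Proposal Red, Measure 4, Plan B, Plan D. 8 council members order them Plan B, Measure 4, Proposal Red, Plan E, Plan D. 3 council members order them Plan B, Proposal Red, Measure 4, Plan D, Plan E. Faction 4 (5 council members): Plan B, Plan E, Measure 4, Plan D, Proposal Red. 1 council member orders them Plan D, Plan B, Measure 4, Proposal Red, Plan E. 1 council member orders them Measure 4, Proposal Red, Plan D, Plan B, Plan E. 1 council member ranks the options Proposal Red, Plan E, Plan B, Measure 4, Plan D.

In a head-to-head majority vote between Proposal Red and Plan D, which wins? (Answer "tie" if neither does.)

Proposal Red

Ballots ranking Proposal Red above Plan D: 4 + 8 + 3 + 1 + 1 = 17.
Ballots ranking Plan D above Proposal Red: 23 − 17 = 6.
Proposal Red wins the head-to-head 17–6.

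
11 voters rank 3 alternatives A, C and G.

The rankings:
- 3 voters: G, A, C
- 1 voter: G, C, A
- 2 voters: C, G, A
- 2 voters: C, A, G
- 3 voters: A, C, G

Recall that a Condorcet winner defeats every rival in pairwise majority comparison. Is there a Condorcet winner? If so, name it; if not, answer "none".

Head-to-head results (11 voters):
A vs C: A is ranked higher on 3+3 = 6 ballots, C on 5. A wins 6–5.
A vs G: 2+3 = 5 for A, 6 for G — G by 6–5.
C vs G: 7 to 4, C.
Every alternative loses at least once (A loses to G; C loses to A; G loses to C). The majority relation contains the cycle A → C → G → A, so there is no Condorcet winner.

none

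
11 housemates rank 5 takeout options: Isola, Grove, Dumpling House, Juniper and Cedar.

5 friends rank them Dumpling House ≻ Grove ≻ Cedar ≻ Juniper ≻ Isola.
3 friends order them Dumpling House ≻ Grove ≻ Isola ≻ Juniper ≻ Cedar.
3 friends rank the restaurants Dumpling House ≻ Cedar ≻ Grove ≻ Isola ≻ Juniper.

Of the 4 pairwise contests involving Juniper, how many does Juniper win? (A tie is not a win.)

Juniper against each rival (11 friends):
Juniper vs Isola: Juniper preferred on 5 ballots; Isola wins 6–5.
Juniper vs Grove: 0 for Juniper, 11 for Grove — Grove by 11–0.
Juniper vs Dumpling House: Dumpling House, 11–0.
Juniper vs Cedar: 3 to 8, Cedar.
Juniper beats no one; loses to Isola, Grove, Dumpling House, Cedar — 0 pairwise wins.

0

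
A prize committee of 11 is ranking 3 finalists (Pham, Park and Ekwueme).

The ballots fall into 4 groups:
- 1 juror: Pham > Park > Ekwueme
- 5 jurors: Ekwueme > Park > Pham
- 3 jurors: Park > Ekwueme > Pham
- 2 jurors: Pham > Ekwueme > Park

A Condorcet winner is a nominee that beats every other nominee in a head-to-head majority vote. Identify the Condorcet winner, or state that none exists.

Check each pair by majority over 11 ballots:
Pham vs Park: 1+2 = 3 for Pham, 8 for Park — Park by 8–3.
Pham vs Ekwueme: 1+2 = 3 for Pham, 8 for Ekwueme — Ekwueme by 8–3.
Park vs Ekwueme: Park is ranked higher on 1+3 = 4 ballots, Ekwueme on 7. Ekwueme wins 7–4.
Ekwueme beats each of Pham, Park — Ekwueme is the Condorcet winner.

Ekwueme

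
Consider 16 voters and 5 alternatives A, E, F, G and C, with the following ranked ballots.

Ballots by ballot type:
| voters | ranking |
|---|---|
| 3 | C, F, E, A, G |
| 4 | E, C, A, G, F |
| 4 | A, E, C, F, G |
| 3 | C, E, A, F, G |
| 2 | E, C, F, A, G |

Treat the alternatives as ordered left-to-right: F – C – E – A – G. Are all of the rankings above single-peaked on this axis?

Axis positions: F=1, C=2, E=3, A=4, G=5.
Ballot type 1 (peak C at position 2): ranking walks positions 2-1-3-4-5, expanding outward from the peak — single-peaked.
Ballot type 2 (peak E at position 3): ranking walks positions 3-2-4-5-1, expanding outward from the peak — single-peaked.
Ballot type 3 (peak A at position 4): ranking walks positions 4-3-2-1-5, expanding outward from the peak — single-peaked.
Ballot type 4 (peak C at position 2): ranking walks positions 2-3-4-1-5, expanding outward from the peak — single-peaked.
Ballot type 5 (peak E at position 3): ranking walks positions 3-2-1-4-5, expanding outward from the peak — single-peaked.
Every ranking is single-peaked on this axis.

yes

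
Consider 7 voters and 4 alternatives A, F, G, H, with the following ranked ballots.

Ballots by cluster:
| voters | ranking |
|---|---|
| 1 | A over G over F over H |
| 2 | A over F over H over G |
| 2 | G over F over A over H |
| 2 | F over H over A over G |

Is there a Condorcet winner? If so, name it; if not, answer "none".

Check each pair by majority over 7 ballots:
A vs F: A preferred on 1+2 = 3 ballots; F wins 4–3.
A vs G: A is ranked higher on 1+2+2 = 5 ballots, G on 2. A wins 5–2.
A vs H: 1+2+2 = 5 for A, 2 for H — A by 5–2.
F vs G: 2+2 = 4 for F, 3 for G — F by 4–3.
F vs H: F preferred on 1+2+2+2 = 7 ballots; F wins 7–0.
G vs H: 3 to 4, H.
F beats each of A, G, H — F is the Condorcet winner.

F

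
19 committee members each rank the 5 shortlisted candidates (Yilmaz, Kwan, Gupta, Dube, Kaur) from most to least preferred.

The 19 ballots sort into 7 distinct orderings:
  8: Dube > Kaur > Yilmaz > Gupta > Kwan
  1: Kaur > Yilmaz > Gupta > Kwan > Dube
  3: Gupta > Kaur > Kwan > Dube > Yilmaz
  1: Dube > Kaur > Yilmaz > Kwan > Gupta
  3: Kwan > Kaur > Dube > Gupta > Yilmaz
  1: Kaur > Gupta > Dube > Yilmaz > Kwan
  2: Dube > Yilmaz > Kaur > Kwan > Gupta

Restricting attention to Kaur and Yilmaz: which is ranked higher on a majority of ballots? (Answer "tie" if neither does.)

Ballots ranking Kaur above Yilmaz: 8 + 1 + 3 + 1 + 3 + 1 = 17.
Ballots ranking Yilmaz above Kaur: 19 − 17 = 2.
Kaur wins the head-to-head 17–2.

Kaur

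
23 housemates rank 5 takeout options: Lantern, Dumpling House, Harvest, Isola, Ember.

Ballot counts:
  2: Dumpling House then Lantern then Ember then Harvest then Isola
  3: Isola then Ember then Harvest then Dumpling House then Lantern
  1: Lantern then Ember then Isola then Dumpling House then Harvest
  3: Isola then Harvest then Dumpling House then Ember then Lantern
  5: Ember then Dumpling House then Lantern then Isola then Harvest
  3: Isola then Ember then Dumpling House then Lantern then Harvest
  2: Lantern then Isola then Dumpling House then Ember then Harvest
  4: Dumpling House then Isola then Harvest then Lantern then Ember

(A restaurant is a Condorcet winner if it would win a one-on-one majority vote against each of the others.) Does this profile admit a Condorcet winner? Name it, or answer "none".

Check each pair by majority over 23 ballots:
Lantern vs Dumpling House: Dumpling House, 20–3.
Lantern vs Harvest: Lantern, 13–10.
Lantern vs Isola: Isola, 13–10.
Lantern–Ember: Ember 14–9.
Dumpling House vs Harvest: Dumpling House wins 17–6.
Dumpling House–Isola: Isola 12–11.
Dumpling House vs Ember: Ember, 12–11.
Harvest vs Isola: Isola, 21–2.
Harvest vs Ember: Ember wins 16–7.
Isola vs Ember: Isola wins 15–8.
Isola defeats every rival head-to-head and is the Condorcet winner.

Isola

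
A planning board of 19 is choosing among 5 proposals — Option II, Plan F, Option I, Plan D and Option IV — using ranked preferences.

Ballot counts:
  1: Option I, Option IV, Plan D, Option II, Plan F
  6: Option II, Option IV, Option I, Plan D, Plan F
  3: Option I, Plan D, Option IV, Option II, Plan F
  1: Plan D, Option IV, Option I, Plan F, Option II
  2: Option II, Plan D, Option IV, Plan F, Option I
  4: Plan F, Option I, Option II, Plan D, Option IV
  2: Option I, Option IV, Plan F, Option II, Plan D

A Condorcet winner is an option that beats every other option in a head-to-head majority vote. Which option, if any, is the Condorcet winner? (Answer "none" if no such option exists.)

Check each pair by majority over 19 ballots:
Option II vs Plan F: Option II, 12–7.
Option II vs Option I: Option I wins 11–8.
Option II vs Plan D: Option II wins 14–5.
Option II–Option IV: Option II 12–7.
Plan F vs Option I: Option I, 13–6.
Plan F vs Plan D: Plan D wins 13–6.
Plan F vs Option IV: Option IV wins 15–4.
Option I vs Plan D: Option I, 16–3.
Option I vs Option IV: Option I, 10–9.
Plan D vs Option IV: Plan D, 10–9.
Option I wins every pairwise contest, so Option I is the Condorcet winner.

Option I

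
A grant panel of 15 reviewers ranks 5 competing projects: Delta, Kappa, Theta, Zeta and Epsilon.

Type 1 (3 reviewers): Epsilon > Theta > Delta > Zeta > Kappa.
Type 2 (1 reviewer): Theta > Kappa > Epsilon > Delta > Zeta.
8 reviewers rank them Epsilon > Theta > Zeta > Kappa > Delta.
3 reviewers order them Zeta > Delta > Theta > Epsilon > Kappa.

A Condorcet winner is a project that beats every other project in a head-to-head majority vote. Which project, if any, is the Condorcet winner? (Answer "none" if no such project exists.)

Head-to-head results (15 reviewers):
Delta vs Kappa: Delta preferred on 3+3 = 6 ballots; Kappa wins 9–6.
Delta–Theta: Theta 12–3.
Delta vs Zeta: Zeta wins 11–4.
Delta vs Epsilon: Epsilon, 12–3.
Kappa–Theta: Theta 15–0.
Kappa vs Zeta: 1 to 14, Zeta.
Kappa vs Epsilon: Epsilon, 14–1.
Theta vs Zeta: 12 to 3, Theta.
Theta vs Epsilon: Theta is ranked higher on 1+3 = 4 ballots, Epsilon on 11. Epsilon wins 11–4.
Zeta vs Epsilon: Epsilon, 12–3.
Only Epsilon has no losses; Epsilon is the Condorcet winner.

Epsilon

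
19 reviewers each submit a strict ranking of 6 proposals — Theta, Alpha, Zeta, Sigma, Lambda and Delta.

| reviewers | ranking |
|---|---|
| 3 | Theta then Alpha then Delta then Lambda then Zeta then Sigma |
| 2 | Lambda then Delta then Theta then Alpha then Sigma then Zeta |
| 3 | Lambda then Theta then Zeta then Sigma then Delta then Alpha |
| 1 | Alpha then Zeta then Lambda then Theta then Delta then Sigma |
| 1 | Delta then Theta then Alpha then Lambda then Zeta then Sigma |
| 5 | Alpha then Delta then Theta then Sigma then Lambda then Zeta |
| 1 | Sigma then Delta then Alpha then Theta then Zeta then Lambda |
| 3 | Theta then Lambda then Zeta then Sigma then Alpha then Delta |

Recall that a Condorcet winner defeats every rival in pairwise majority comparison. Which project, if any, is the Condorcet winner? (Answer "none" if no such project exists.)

Check each pair by majority over 19 ballots:
Theta vs Alpha: 12 to 7, Theta.
Theta vs Zeta: 18 for Theta, 1 for Zeta — Theta by 18–1.
Theta vs Sigma: 18 for Theta, 1 for Sigma — Theta by 18–1.
Theta vs Lambda: Theta is ranked higher on 3+1+5+1+3 = 13 ballots, Lambda on 6. Theta wins 13–6.
Theta vs Delta: 3+3+1+3 = 10 for Theta, 9 for Delta — Theta by 10–9.
Alpha vs Zeta: Alpha is ranked higher on 3+2+1+1+5+1 = 13 ballots, Zeta on 6. Alpha wins 13–6.
Alpha vs Sigma: 3+2+1+1+5 = 12 for Alpha, 7 for Sigma — Alpha by 12–7.
Alpha vs Lambda: Alpha preferred on 3+1+1+5+1 = 11 ballots; Alpha wins 11–8.
Alpha vs Delta: 12 to 7, Alpha.
Zeta vs Sigma: Zeta is ranked higher on 3+3+1+1+3 = 11 ballots, Sigma on 8. Zeta wins 11–8.
Zeta vs Lambda: Zeta preferred on 1+1 = 2 ballots; Lambda wins 17–2.
Zeta vs Delta: Zeta preferred on 3+1+3 = 7 ballots; Delta wins 12–7.
Sigma vs Lambda: Sigma preferred on 5+1 = 6 ballots; Lambda wins 13–6.
Sigma vs Delta: Sigma preferred on 3+1+3 = 7 ballots; Delta wins 12–7.
Lambda vs Delta: Lambda is ranked higher on 2+3+1+3 = 9 ballots, Delta on 10. Delta wins 10–9.
Theta wins every pairwise contest, so Theta is the Condorcet winner.

Theta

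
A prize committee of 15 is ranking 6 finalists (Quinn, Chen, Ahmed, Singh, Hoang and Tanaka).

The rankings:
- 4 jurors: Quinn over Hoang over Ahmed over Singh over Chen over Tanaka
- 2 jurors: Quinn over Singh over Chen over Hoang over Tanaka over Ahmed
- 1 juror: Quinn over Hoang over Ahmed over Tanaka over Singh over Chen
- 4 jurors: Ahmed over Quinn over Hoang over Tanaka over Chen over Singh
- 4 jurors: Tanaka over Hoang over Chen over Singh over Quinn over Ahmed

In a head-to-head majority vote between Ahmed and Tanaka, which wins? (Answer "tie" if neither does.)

Ahmed

Ballots ranking Ahmed above Tanaka: 4 + 1 + 4 = 9.
Ballots ranking Tanaka above Ahmed: 15 − 9 = 6.
Ahmed wins the head-to-head 9–6.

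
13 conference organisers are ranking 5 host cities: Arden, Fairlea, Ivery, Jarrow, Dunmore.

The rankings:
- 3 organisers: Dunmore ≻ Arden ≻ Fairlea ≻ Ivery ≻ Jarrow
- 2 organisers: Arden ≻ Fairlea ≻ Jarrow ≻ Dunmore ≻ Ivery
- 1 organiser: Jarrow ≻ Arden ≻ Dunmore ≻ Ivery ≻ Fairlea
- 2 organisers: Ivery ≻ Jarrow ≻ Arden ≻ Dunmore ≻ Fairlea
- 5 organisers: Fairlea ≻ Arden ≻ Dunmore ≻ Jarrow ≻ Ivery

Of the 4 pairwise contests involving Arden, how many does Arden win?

Arden against each rival (13 organisers):
Arden vs Fairlea: Arden, 8–5.
Arden vs Ivery: Arden preferred on 3+2+1+5 = 11 ballots; Arden wins 11–2.
Arden–Jarrow: Arden 10–3.
Arden vs Dunmore: Arden preferred on 2+1+2+5 = 10 ballots; Arden wins 10–3.
Arden beats Fairlea, Ivery, Jarrow, Dunmore — 4 pairwise wins.

4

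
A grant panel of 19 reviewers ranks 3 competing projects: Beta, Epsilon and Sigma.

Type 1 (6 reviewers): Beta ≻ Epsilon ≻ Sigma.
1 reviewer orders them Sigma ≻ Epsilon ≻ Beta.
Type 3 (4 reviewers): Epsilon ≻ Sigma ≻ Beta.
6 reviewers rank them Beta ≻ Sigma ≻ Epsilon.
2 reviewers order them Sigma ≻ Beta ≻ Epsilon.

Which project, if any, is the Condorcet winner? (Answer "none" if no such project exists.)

Beta

Pairwise majorities:
Beta vs Epsilon: Beta, 14–5.
Beta vs Sigma: Beta wins 12–7.
Epsilon vs Sigma: Epsilon wins 10–9.
Beta defeats every rival head-to-head and is the Condorcet winner.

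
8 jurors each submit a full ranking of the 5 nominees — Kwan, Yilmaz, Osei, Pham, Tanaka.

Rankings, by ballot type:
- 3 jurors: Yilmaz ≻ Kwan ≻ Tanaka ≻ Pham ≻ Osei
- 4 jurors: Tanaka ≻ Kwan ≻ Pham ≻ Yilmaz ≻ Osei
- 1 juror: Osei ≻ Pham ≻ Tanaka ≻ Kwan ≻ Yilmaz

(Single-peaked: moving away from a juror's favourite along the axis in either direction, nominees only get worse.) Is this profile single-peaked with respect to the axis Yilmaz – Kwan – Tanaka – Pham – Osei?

Axis positions: Yilmaz=1, Kwan=2, Tanaka=3, Pham=4, Osei=5.
Ballot type 1 (peak Yilmaz at position 1): ranking walks positions 1-2-3-4-5, expanding outward from the peak — single-peaked.
Ballot type 2 (peak Tanaka at position 3): ranking walks positions 3-2-4-1-5, expanding outward from the peak — single-peaked.
Ballot type 3 (peak Osei at position 5): ranking walks positions 5-4-3-2-1, expanding outward from the peak — single-peaked.
Every ranking is single-peaked on this axis.

yes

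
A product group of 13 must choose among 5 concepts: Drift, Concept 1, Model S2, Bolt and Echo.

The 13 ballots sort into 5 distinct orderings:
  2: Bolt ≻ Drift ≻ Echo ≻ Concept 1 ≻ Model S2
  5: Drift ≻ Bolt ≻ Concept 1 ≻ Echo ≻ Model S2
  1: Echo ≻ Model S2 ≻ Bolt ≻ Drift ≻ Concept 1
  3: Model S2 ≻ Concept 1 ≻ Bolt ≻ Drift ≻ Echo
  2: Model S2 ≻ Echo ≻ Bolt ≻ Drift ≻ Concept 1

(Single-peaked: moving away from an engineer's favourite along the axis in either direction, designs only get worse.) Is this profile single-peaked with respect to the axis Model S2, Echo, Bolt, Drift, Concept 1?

no

Axis positions: Model S2=1, Echo=2, Bolt=3, Drift=4, Concept 1=5.
Type 1 (peak Bolt at position 3): ranking walks positions 3-4-2-5-1, expanding outward from the peak — single-peaked.
Type 2 (peak Drift at position 4): ranking walks positions 4-3-5-2-1, expanding outward from the peak — single-peaked.
Type 3 (peak Echo at position 2): ranking walks positions 2-1-3-4-5, expanding outward from the peak — single-peaked.
Type 4: ranking walks positions 1-5-3-4-2; Concept 1 is ranked above Echo even though Echo lies between Concept 1 and the peak Model S2 on the axis — preferences dip and rise again. Not single-peaked.
Type 5 (peak Model S2 at position 1): ranking walks positions 1-2-3-4-5, expanding outward from the peak — single-peaked.
Type 4 violates single-peakedness, so the profile is not single-peaked on this axis.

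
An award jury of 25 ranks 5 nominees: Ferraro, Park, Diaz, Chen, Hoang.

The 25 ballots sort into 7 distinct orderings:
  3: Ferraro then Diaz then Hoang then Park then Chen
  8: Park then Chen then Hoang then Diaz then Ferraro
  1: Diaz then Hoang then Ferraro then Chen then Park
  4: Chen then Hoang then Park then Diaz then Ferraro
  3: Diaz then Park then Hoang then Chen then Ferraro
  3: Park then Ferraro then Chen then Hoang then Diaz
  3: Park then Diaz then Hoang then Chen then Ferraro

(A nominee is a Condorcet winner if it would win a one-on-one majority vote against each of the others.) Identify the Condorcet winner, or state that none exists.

Pairwise majorities:
Ferraro vs Park: Park, 21–4.
Ferraro vs Diaz: 3+3 = 6 for Ferraro, 19 for Diaz — Diaz by 19–6.
Ferraro vs Chen: Chen, 18–7.
Ferraro vs Hoang: 3+3 = 6 for Ferraro, 19 for Hoang — Hoang by 19–6.
Park vs Diaz: Park wins 18–7.
Park vs Chen: Park wins 20–5.
Park vs Hoang: Park, 17–8.
Diaz vs Chen: Diaz is ranked higher on 3+1+3+3 = 10 ballots, Chen on 15. Chen wins 15–10.
Diaz vs Hoang: 10 to 15, Hoang.
Chen vs Hoang: 8+4+3 = 15 for Chen, 10 for Hoang — Chen by 15–10.
Park beats each of Ferraro, Diaz, Chen, Hoang — Park is the Condorcet winner.

Park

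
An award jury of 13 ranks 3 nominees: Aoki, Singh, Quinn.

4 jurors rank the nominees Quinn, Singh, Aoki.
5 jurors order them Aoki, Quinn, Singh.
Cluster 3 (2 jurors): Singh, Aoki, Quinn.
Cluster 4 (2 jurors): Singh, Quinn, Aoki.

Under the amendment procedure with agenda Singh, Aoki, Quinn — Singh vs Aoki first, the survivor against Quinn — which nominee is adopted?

Round 1: Singh vs Aoki — 8–5, Singh advances.
Round 2: Singh vs Quinn — 4–9, Quinn advances.
The agenda winner is Quinn.

Quinn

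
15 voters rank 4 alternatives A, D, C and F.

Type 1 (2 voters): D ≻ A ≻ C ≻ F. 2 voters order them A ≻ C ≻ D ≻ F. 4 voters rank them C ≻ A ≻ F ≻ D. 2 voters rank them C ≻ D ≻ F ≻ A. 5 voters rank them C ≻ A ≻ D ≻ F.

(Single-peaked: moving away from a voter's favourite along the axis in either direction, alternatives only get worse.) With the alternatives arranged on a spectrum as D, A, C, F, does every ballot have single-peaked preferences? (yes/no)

Axis positions: D=1, A=2, C=3, F=4.
Type 1 (peak D at position 1): ranking walks positions 1-2-3-4, expanding outward from the peak — single-peaked.
Type 2 (peak A at position 2): ranking walks positions 2-3-1-4, expanding outward from the peak — single-peaked.
Type 3 (peak C at position 3): ranking walks positions 3-2-4-1, expanding outward from the peak — single-peaked.
Type 4: ranking walks positions 3-1-4-2; D is ranked above A even though A lies between D and the peak C on the axis — preferences dip and rise again. Not single-peaked.
Type 5 (peak C at position 3): ranking walks positions 3-2-1-4, expanding outward from the peak — single-peaked.
Type 4 violates single-peakedness, so the profile is not single-peaked on this axis.

no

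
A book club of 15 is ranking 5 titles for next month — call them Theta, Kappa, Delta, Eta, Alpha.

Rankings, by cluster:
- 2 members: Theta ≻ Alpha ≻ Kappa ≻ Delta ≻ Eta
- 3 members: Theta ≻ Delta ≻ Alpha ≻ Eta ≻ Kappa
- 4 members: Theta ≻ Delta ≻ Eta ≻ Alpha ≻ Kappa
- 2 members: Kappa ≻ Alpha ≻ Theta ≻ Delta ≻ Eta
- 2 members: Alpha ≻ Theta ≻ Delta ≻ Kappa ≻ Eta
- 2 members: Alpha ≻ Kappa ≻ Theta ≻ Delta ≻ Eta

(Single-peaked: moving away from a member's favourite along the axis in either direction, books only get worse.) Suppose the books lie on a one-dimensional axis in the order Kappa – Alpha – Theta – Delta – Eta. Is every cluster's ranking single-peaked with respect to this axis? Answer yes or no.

yes

Axis positions: Kappa=1, Alpha=2, Theta=3, Delta=4, Eta=5.
Cluster 1 (peak Theta at position 3): ranking walks positions 3-2-1-4-5, expanding outward from the peak — single-peaked.
Cluster 2 (peak Theta at position 3): ranking walks positions 3-4-2-5-1, expanding outward from the peak — single-peaked.
Cluster 3 (peak Theta at position 3): ranking walks positions 3-4-5-2-1, expanding outward from the peak — single-peaked.
Cluster 4 (peak Kappa at position 1): ranking walks positions 1-2-3-4-5, expanding outward from the peak — single-peaked.
Cluster 5 (peak Alpha at position 2): ranking walks positions 2-3-4-1-5, expanding outward from the peak — single-peaked.
Cluster 6 (peak Alpha at position 2): ranking walks positions 2-1-3-4-5, expanding outward from the peak — single-peaked.
Every ranking is single-peaked on this axis.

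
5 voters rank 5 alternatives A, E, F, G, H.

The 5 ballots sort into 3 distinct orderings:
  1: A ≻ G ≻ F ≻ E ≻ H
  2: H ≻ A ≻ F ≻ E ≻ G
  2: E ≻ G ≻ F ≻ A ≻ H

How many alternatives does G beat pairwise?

G against each rival (5 voters):
G vs A: A wins 3–2.
G vs E: G preferred on 1 ballot; E wins 4–1.
G vs F: G wins 3–2.
G vs H: 1+2 = 3 for G, 2 for H — G by 3–2.
G beats F, H; loses to A, E — 2 pairwise wins.

2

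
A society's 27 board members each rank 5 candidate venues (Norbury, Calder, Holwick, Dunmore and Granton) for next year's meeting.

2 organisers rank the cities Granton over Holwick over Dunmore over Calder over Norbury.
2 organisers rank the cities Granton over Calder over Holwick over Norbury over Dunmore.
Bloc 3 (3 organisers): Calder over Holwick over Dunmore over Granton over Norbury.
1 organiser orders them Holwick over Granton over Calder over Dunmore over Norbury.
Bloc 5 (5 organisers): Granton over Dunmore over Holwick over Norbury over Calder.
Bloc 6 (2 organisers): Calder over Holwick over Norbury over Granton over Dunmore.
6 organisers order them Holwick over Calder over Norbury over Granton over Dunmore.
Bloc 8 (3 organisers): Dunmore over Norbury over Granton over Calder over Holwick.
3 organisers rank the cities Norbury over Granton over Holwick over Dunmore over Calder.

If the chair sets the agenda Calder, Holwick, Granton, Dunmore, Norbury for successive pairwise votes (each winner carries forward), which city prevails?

Norbury

Round 1: Calder vs Holwick — 10–17, Holwick advances.
Round 2: Holwick vs Granton — 12–15, Granton advances.
Round 3: Granton vs Dunmore — 21–6, Granton advances.
Round 4: Granton vs Norbury — 13–14, Norbury advances.
Norbury survives the agenda.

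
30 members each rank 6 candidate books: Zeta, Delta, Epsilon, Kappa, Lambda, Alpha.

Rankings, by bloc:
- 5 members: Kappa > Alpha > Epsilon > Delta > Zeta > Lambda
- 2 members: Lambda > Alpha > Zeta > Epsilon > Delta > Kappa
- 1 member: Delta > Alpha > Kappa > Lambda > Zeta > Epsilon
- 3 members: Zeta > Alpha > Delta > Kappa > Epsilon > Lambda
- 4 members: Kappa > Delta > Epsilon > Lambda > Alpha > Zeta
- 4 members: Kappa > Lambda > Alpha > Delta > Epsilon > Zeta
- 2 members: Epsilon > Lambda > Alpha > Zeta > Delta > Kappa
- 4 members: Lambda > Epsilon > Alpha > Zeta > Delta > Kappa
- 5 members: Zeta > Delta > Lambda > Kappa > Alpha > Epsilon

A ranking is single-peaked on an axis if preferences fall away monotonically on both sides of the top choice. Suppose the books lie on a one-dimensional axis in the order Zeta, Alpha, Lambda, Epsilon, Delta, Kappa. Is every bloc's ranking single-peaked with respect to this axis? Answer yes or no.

Axis positions: Zeta=1, Alpha=2, Lambda=3, Epsilon=4, Delta=5, Kappa=6.
Bloc 1: ranking walks positions 6-2-4-5-1-3; Alpha is ranked above Delta even though Delta lies between Alpha and the peak Kappa on the axis — preferences dip and rise again. Not single-peaked.
Bloc 2 (peak Lambda at position 3): ranking walks positions 3-2-1-4-5-6, expanding outward from the peak — single-peaked.
Bloc 3: ranking walks positions 5-2-6-3-1-4; Alpha is ranked above Epsilon even though Epsilon lies between Alpha and the peak Delta on the axis — preferences dip and rise again. Not single-peaked.
Bloc 4: ranking walks positions 1-2-5-6-4-3; Delta is ranked above Lambda even though Lambda lies between Delta and the peak Zeta on the axis — preferences dip and rise again. Not single-peaked.
Bloc 5 (peak Kappa at position 6): ranking walks positions 6-5-4-3-2-1, expanding outward from the peak — single-peaked.
Bloc 6: ranking walks positions 6-3-2-5-4-1; Lambda is ranked above Delta even though Delta lies between Lambda and the peak Kappa on the axis — preferences dip and rise again. Not single-peaked.
Bloc 7 (peak Epsilon at position 4): ranking walks positions 4-3-2-1-5-6, expanding outward from the peak — single-peaked.
Bloc 8 (peak Lambda at position 3): ranking walks positions 3-4-2-1-5-6, expanding outward from the peak — single-peaked.
Bloc 9: ranking walks positions 1-5-3-6-2-4; Delta is ranked above Alpha even though Alpha lies between Delta and the peak Zeta on the axis — preferences dip and rise again. Not single-peaked.
Bloc 1 violates single-peakedness, so the profile is not single-peaked on this axis.

no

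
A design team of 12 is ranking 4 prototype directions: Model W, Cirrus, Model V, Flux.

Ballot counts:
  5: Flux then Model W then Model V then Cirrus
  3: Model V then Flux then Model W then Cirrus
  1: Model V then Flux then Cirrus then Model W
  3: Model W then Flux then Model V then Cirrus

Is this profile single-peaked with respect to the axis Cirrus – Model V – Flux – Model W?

Axis positions: Cirrus=1, Model V=2, Flux=3, Model W=4.
Faction 1 (peak Flux at position 3): ranking walks positions 3-4-2-1, expanding outward from the peak — single-peaked.
Faction 2 (peak Model V at position 2): ranking walks positions 2-3-4-1, expanding outward from the peak — single-peaked.
Faction 3 (peak Model V at position 2): ranking walks positions 2-3-1-4, expanding outward from the peak — single-peaked.
Faction 4 (peak Model W at position 4): ranking walks positions 4-3-2-1, expanding outward from the peak — single-peaked.
Every ranking is single-peaked on this axis.

yes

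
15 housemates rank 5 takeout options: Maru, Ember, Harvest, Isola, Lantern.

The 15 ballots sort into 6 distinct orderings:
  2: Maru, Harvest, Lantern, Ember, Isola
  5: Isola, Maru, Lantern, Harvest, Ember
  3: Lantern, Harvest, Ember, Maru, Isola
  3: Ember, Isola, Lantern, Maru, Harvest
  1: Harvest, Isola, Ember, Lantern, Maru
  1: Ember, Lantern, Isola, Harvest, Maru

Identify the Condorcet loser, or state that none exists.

none

Pairwise majorities:
Maru vs Ember: Ember wins 8–7.
Maru vs Harvest: Maru wins 10–5.
Maru vs Isola: Isola wins 10–5.
Maru vs Lantern: Lantern wins 8–7.
Ember–Harvest: Harvest 11–4.
Ember vs Isola: Ember, 9–6.
Ember–Lantern: Lantern 10–5.
Harvest vs Isola: 2+3+1 = 6 for Harvest, 9 for Isola — Isola by 9–6.
Harvest vs Lantern: Harvest is ranked higher on 2+1 = 3 ballots, Lantern on 12. Lantern wins 12–3.
Isola–Lantern: Isola 9–6.
Every restaurant wins at least one matchup (Maru beats Harvest; Ember beats Maru; Harvest beats Ember; Isola beats Maru; Lantern beats Maru), so there is no Condorcet loser.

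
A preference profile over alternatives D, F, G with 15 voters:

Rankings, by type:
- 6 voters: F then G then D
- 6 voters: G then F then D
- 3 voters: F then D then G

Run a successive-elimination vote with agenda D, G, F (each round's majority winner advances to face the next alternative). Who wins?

Round 1: D vs G — 3–12, G advances.
Round 2: G vs F — 6–9, F advances.
F survives the agenda.

F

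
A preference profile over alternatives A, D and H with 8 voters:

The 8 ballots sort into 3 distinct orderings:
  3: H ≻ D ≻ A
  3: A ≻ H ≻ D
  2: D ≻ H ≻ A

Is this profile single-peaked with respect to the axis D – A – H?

Axis positions: D=1, A=2, H=3.
Cluster 1: ranking walks positions 3-1-2; D is ranked above A even though A lies between D and the peak H on the axis — preferences dip and rise again. Not single-peaked.
Cluster 2 (peak A at position 2): ranking walks positions 2-3-1, expanding outward from the peak — single-peaked.
Cluster 3: ranking walks positions 1-3-2; H is ranked above A even though A lies between H and the peak D on the axis — preferences dip and rise again. Not single-peaked.
Cluster 1 violates single-peakedness, so the profile is not single-peaked on this axis.

no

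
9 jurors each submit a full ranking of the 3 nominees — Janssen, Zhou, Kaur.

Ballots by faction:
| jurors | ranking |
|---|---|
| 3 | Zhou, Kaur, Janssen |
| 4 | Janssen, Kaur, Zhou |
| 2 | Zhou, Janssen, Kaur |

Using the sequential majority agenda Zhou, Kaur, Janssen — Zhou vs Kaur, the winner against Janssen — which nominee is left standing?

Zhou

Round 1: Zhou vs Kaur — 5–4, Zhou advances.
Round 2: Zhou vs Janssen — 5–4, Zhou advances.
Zhou survives the agenda.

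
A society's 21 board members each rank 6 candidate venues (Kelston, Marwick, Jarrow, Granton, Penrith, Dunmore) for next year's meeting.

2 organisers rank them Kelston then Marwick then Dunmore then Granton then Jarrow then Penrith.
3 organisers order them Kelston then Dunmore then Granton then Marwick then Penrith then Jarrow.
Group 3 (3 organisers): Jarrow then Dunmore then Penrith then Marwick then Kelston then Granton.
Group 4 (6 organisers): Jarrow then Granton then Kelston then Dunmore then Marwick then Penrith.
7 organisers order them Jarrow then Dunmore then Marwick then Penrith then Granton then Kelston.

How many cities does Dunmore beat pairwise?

3

Dunmore against each rival (21 organisers):
Dunmore vs Kelston: Kelston, 11–10.
Dunmore–Marwick: Dunmore 19–2.
Dunmore vs Jarrow: 2+3 = 5 for Dunmore, 16 for Jarrow — Jarrow by 16–5.
Dunmore vs Granton: Dunmore preferred on 2+3+3+7 = 15 ballots; Dunmore wins 15–6.
Dunmore vs Penrith: Dunmore, 21–0.
Dunmore beats Marwick, Granton, Penrith; loses to Kelston, Jarrow — 3 pairwise wins.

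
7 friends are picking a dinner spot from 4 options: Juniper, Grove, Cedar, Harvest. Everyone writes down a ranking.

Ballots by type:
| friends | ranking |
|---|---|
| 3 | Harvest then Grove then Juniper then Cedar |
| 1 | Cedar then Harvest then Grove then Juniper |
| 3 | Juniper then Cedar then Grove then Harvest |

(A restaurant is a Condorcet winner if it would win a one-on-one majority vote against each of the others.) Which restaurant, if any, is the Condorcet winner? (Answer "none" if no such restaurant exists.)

Pairwise majorities:
Juniper vs Grove: Grove wins 4–3.
Juniper vs Cedar: Juniper, 6–1.
Juniper vs Harvest: Harvest wins 4–3.
Grove vs Cedar: Cedar, 4–3.
Grove vs Harvest: Harvest, 4–3.
Cedar vs Harvest: Cedar wins 4–3.
No restaurant is unbeaten: Juniper loses to Grove; Grove loses to Cedar; Cedar loses to Juniper; Harvest loses to Cedar. In particular Juniper > Cedar > Grove > Juniper is a majority cycle — no Condorcet winner exists.

none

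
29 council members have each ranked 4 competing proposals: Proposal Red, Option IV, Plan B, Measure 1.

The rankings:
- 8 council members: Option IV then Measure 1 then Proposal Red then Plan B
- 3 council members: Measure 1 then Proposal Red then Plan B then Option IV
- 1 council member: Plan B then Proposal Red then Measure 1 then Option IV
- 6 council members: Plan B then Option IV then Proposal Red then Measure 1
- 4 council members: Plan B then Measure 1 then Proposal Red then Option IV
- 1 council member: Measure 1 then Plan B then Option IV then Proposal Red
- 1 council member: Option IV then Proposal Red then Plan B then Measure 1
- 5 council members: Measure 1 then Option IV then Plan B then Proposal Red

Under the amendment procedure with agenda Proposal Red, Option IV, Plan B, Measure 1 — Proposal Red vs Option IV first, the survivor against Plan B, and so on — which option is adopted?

Measure 1

Round 1: Proposal Red vs Option IV — 8–21, Option IV advances.
Round 2: Option IV vs Plan B — 14–15, Plan B advances.
Round 3: Plan B vs Measure 1 — 12–17, Measure 1 advances.
Measure 1 survives the agenda.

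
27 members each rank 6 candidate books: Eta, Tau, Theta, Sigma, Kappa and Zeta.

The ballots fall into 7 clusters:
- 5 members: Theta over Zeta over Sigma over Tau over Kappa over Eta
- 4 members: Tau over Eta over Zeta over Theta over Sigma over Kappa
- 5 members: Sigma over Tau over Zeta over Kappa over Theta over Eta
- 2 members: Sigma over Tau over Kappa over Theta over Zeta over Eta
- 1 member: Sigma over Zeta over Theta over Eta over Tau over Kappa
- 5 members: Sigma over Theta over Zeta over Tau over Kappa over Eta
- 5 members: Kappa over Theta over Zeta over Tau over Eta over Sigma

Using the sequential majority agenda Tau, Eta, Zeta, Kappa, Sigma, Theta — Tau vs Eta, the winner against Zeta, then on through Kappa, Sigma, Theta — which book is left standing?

Theta

Round 1: Tau vs Eta — 26–1, Tau advances.
Round 2: Tau vs Zeta — 11–16, Zeta advances.
Round 3: Zeta vs Kappa — 20–7, Zeta advances.
Round 4: Zeta vs Sigma — 14–13, Zeta advances.
Round 5: Zeta vs Theta — 10–17, Theta advances.
The agenda winner is Theta.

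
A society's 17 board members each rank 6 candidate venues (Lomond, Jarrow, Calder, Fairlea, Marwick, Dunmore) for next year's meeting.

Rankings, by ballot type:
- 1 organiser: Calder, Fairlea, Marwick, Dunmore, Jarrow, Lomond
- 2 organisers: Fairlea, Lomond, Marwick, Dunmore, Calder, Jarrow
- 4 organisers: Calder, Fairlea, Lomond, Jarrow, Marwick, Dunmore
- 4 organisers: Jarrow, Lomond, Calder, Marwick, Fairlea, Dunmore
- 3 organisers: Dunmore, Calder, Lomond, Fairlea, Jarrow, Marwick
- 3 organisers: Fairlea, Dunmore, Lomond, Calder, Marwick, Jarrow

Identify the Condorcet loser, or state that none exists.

none

Head-to-head results (17 organisers):
Lomond vs Jarrow: Lomond preferred on 2+4+3+3 = 12 ballots; Lomond wins 12–5.
Lomond vs Calder: 9 to 8, Lomond.
Lomond vs Fairlea: Fairlea, 10–7.
Lomond–Marwick: Lomond 16–1.
Lomond vs Dunmore: Lomond wins 10–7.
Jarrow vs Calder: Calder, 13–4.
Jarrow vs Fairlea: Jarrow preferred on 4 ballots; Fairlea wins 13–4.
Jarrow vs Marwick: Jarrow wins 11–6.
Jarrow vs Dunmore: Dunmore wins 9–8.
Calder vs Fairlea: Calder, 12–5.
Calder–Marwick: Calder 15–2.
Calder vs Dunmore: 9 to 8, Calder.
Fairlea vs Marwick: Fairlea, 13–4.
Fairlea vs Dunmore: 14 to 3, Fairlea.
Marwick vs Dunmore: Marwick wins 11–6.
No city is winless: Lomond beats Jarrow; Jarrow beats Marwick; Calder beats Jarrow; Fairlea beats Lomond; Marwick beats Dunmore; Dunmore beats Jarrow. There is no Condorcet loser.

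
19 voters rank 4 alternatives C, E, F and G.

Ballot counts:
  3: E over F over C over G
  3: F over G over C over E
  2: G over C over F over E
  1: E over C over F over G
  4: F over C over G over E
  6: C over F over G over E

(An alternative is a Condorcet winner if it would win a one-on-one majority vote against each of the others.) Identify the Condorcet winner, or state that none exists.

F

Pairwise majorities:
C–E: C 15–4.
C vs F: F wins 10–9.
C vs G: C is ranked higher on 3+1+4+6 = 14 ballots, G on 5. C wins 14–5.
E–F: F 15–4.
E vs G: 3+1 = 4 for E, 15 for G — G by 15–4.
F vs G: 17 to 2, F.
F wins every pairwise contest, so F is the Condorcet winner.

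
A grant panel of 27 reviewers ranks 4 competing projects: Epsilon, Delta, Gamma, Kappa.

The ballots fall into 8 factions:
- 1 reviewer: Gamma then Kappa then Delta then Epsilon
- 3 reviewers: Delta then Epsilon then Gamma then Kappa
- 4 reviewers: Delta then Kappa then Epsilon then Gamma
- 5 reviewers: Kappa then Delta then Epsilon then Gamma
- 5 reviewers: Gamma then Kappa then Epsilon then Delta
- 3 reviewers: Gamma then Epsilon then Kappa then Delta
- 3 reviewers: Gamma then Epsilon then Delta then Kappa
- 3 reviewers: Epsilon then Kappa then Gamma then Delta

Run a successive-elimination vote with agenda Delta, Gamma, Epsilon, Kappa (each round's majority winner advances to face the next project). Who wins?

Round 1: Delta vs Gamma — 12–15, Gamma advances.
Round 2: Gamma vs Epsilon — 12–15, Epsilon advances.
Round 3: Epsilon vs Kappa — 12–15, Kappa advances.
Kappa survives the agenda.

Kappa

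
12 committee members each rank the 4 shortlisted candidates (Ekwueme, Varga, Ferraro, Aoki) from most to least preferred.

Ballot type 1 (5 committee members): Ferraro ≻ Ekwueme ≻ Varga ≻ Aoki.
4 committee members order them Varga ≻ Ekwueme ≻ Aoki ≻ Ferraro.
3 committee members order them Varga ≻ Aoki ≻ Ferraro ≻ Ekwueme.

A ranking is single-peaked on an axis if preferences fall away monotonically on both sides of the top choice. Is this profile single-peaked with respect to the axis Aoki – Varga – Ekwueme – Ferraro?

Axis positions: Aoki=1, Varga=2, Ekwueme=3, Ferraro=4.
Ballot type 1 (peak Ferraro at position 4): ranking walks positions 4-3-2-1, expanding outward from the peak — single-peaked.
Ballot type 2 (peak Varga at position 2): ranking walks positions 2-3-1-4, expanding outward from the peak — single-peaked.
Ballot type 3: ranking walks positions 2-1-4-3; Ferraro is ranked above Ekwueme even though Ekwueme lies between Ferraro and the peak Varga on the axis — preferences dip and rise again. Not single-peaked.
Ballot type 3 violates single-peakedness, so the profile is not single-peaked on this axis.

no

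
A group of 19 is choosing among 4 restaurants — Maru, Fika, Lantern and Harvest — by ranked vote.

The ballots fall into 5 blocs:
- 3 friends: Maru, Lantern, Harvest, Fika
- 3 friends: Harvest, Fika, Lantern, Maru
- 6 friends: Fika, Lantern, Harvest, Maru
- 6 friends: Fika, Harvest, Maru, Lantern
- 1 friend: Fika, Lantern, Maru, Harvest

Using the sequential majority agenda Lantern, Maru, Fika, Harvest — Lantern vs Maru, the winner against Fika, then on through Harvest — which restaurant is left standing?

Fika

Round 1: Lantern vs Maru — 10–9, Lantern advances.
Round 2: Lantern vs Fika — 3–16, Fika advances.
Round 3: Fika vs Harvest — 13–6, Fika advances.
The agenda winner is Fika.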